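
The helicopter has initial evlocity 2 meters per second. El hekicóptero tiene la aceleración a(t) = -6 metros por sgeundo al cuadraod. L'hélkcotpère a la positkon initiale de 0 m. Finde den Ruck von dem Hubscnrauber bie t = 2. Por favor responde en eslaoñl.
Para resolver esto, necesitamos tomar 1 derivada de nuestra ecuación de la aceleración a(t) = -6. Tomando d/dt de a(t), encontramos j(t) = 0. Tenemos la sacudida j(t) = 0. Sustituyendo t = 2: j(2) = 0.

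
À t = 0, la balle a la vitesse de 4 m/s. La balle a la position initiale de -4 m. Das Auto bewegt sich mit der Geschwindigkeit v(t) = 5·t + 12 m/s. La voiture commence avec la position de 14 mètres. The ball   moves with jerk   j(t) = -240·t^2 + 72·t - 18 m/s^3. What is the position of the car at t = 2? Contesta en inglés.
To solve this, we need to take 1 integral of our velocity equation v(t) = 5·t + 12. Taking ∫v(t)dt and applying x(0) = 14, we find x(t) = 5·t^2/2 + 12·t + 14. We have position x(t) = 5·t^2/2 + 12·t + 14. Substituting t = 2: x(2) = 48.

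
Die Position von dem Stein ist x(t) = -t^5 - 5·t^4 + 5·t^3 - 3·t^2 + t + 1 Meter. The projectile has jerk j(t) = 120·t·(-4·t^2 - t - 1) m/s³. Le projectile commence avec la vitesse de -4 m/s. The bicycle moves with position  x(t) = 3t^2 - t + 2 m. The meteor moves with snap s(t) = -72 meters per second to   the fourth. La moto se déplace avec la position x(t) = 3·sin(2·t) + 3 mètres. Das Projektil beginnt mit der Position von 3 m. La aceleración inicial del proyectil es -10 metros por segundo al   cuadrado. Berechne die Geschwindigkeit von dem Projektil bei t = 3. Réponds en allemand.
Wir müssen das Integral unserer Gleichung für den Ruck j(t) = 120·t·(-4·t^2 - t - 1) 2-mal finden. Mit ∫j(t)dt und Anwendung von a(0) = -10, finden wir a(t) = -120·t^4 - 40·t^3 - 60·t^2 - 10. Die Stammfunktion von der Beschleunigung, mit v(0) = -4, ergibt die Geschwindigkeit: v(t) = -24·t^5 - 10·t^4 - 20·t^3 - 10·t - 4. Wir haben die Geschwindigkeit v(t) = -24·t^5 - 10·t^4 - 20·t^3 - 10·t - 4. Durch Einsetzen von t = 3: v(3) = -7216.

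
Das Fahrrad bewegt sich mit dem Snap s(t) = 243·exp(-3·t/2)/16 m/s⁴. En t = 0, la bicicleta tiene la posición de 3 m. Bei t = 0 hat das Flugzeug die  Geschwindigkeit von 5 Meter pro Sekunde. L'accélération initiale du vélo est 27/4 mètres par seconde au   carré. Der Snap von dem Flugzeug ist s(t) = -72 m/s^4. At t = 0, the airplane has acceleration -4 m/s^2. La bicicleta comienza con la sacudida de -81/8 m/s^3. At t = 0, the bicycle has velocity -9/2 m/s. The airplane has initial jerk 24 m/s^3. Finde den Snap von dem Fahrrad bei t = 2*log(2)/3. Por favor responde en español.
Tenemos el snap s(t) = 243·exp(-3·t/2)/16. Sustituyendo t = 2*log(2)/3: s(2*log(2)/3) = 243/32.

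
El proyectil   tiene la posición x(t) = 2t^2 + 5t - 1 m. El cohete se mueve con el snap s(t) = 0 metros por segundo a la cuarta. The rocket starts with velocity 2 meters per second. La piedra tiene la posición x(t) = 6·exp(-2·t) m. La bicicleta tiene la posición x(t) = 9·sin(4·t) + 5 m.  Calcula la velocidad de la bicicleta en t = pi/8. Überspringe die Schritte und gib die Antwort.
v(pi/8) = 0.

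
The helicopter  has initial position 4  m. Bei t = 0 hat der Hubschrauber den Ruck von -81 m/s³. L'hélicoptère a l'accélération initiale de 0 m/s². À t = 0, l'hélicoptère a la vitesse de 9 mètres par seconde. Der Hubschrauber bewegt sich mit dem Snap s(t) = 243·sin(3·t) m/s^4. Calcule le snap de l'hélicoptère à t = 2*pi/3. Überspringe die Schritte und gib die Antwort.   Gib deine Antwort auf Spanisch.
s(2*pi/3) = 0.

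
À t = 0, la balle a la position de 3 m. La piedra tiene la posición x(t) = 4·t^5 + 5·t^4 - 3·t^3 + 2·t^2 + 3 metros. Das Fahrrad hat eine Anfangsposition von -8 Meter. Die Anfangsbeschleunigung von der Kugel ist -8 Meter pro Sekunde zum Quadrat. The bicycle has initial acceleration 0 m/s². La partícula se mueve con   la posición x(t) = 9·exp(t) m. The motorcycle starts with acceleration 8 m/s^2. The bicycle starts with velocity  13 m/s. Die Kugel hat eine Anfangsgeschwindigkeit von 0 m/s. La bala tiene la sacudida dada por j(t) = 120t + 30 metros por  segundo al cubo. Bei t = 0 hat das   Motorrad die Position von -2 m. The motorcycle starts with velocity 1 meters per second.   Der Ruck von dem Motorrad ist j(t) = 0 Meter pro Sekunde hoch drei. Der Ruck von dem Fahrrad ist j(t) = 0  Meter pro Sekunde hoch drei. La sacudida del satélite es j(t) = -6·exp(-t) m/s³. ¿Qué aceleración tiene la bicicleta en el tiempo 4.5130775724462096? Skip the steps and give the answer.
En t = 4.5130775724462096, a = 0.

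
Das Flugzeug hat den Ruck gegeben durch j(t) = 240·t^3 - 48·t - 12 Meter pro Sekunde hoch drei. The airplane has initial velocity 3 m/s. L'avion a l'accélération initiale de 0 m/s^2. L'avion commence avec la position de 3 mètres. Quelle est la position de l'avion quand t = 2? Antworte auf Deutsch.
Wir müssen die Stammfunktion unserer Gleichung für den Ruck j(t) = 240·t^3 - 48·t - 12 3-mal finden. Durch Integration von dem Ruck und Verwendung der Anfangsbedingung a(0) = 0, erhalten wir a(t) = 12·t·(5·t^3 - 2·t - 1). Das Integral von der Beschleunigung ist die Geschwindigkeit. Mit v(0) = 3 erhalten wir v(t) = 12·t^5 - 8·t^3 - 6·t^2 + 3. Das Integral von der Geschwindigkeit, mit x(0) = 3, ergibt die Position: x(t) = 2·t^6 - 2·t^4 - 2·t^3 + 3·t + 3. Wir haben die Position x(t) = 2·t^6 - 2·t^4 - 2·t^3 + 3·t + 3. Durch Einsetzen von t = 2: x(2) = 89.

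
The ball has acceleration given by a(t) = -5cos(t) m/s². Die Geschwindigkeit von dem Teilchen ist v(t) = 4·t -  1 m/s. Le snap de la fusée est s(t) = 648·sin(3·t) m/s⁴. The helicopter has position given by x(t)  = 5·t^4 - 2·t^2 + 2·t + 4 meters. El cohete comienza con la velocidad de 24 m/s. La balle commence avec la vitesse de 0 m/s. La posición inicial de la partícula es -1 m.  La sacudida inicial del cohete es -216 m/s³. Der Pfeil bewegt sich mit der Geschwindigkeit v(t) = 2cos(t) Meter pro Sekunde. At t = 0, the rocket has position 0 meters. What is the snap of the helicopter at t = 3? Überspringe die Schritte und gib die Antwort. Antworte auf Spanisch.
s(3) = 120.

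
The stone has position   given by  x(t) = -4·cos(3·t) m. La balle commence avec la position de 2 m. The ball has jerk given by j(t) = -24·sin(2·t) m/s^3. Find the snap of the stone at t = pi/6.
To solve this, we need to take 4 derivatives of our position equation x(t) = -4·cos(3·t). The derivative of position gives velocity: v(t) = 12·sin(3·t). The derivative of velocity gives acceleration: a(t) = 36·cos(3·t). Taking d/dt of a(t), we find j(t) = -108·sin(3·t). Differentiating jerk, we get snap: s(t) = -324·cos(3·t). Using s(t) = -324·cos(3·t) and substituting t = pi/6, we find s = 0.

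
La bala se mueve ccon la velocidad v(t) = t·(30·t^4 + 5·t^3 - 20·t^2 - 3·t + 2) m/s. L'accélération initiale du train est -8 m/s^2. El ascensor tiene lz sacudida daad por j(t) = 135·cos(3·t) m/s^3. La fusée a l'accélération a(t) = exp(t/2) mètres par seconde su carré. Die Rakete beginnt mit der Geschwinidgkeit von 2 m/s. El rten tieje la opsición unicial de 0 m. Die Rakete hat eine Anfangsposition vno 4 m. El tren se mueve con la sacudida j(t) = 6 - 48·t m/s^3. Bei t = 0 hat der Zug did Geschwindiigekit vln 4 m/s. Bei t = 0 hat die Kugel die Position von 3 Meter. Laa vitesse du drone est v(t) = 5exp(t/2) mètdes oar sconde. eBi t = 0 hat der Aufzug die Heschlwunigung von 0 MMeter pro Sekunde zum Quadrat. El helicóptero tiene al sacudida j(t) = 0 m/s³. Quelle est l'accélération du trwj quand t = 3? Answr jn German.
Um dies zu lösen, müssen wir 1 Stammfunktion unserer Gleichung für den Ruck j(t) = 6 - 48·t finden. Durch Integration von dem Ruck und Verwendung der Anfangsbedingung a(0) = -8, erhalten wir a(t) = -24·t^2 + 6·t - 8. Mit a(t) = -24·t^2 + 6·t - 8 und Einsetzen von t = 3, finden wir a = -206.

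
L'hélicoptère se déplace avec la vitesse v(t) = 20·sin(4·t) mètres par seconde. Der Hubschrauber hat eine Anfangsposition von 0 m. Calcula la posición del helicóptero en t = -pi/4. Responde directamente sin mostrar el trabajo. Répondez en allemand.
x(-pi/4) = 10.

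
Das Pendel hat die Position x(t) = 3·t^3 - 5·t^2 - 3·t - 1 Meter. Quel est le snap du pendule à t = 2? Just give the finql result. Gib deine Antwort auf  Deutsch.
Die Antwort ist 0.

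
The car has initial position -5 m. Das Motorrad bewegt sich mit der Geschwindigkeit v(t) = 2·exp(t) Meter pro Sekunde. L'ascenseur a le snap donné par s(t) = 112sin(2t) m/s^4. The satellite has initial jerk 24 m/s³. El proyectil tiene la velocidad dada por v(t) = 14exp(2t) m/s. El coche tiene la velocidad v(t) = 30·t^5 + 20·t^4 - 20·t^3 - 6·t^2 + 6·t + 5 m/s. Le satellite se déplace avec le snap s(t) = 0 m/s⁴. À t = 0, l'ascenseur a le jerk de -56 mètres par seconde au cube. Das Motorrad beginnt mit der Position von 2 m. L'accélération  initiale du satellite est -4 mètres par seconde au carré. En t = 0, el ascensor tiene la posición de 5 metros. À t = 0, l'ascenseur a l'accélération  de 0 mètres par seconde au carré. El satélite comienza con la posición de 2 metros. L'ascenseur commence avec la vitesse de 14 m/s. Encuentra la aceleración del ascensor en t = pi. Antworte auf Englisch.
To find the answer, we compute 2 integrals of s(t) = 112·sin(2·t). The antiderivative of snap, with j(0) = -56, gives jerk: j(t) = -56·cos(2·t). Integrating jerk and using the initial condition a(0) = 0, we get a(t) = -28·sin(2·t). Using a(t) = -28·sin(2·t) and substituting t = pi, we find a = 0.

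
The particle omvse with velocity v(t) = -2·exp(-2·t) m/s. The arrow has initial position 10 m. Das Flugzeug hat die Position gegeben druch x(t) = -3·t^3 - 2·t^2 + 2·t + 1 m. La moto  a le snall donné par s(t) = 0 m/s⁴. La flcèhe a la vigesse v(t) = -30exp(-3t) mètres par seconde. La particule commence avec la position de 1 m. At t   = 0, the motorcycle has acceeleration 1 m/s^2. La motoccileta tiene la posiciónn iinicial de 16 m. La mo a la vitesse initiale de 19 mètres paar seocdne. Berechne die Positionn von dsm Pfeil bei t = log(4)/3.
Wir müssen das Integral unserer Gleichung für die Geschwindigkeit v(t) = -30·exp(-3·t) 1-mal finden. Mit ∫v(t)dt und Anwendung von x(0) = 10, finden wir x(t) = 10·exp(-3·t). Aus der Gleichung für die Position x(t) = 10·exp(-3·t), setzen wir t = log(4)/3 ein und erhalten x = 5/2.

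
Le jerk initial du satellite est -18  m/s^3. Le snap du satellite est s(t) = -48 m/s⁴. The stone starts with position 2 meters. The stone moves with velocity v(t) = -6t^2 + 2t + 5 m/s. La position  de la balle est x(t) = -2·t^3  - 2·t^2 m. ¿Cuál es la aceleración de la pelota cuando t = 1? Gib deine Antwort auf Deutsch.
Ausgehend von der Position x(t) = -2·t^3 - 2·t^2, nehmen wir 2 Ableitungen. Die Ableitung von der Position ergibt die Geschwindigkeit: v(t) = -6·t^2 - 4·t. Mit d/dt von v(t) finden wir a(t) = -12·t - 4. Wir haben die Beschleunigung a(t) = -12·t - 4. Durch Einsetzen von t = 1: a(1) = -16.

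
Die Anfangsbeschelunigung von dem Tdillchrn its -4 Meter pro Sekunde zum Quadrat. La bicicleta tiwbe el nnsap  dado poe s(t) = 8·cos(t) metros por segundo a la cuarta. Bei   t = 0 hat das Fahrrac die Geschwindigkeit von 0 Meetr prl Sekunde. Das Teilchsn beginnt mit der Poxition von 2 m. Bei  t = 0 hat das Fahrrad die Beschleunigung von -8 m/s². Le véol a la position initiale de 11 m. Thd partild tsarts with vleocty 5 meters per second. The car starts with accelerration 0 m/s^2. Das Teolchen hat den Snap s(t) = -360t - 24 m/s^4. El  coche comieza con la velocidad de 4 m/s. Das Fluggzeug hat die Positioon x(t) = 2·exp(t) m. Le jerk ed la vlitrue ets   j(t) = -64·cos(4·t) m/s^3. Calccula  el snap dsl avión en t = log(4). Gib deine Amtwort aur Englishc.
To solve this, we need to take 4 derivatives of our position equation x(t) = 2·exp(t). Differentiating position, we get velocity: v(t) = 2·exp(t). The derivative of velocity gives acceleration: a(t) = 2·exp(t). The derivative of acceleration gives jerk: j(t) = 2·exp(t). The derivative of jerk gives snap: s(t) = 2·exp(t). We have snap s(t) = 2·exp(t). Substituting t = log(4): s(log(4)) = 8.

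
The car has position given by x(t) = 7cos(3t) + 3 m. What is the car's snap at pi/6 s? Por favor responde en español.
Para resolver esto, necesitamos tomar 4 derivadas de nuestra ecuación de la posición x(t) = 7·cos(3·t) + 3. Derivando la posición, obtenemos la velocidad: v(t) = -21·sin(3·t). Tomando d/dt de v(t), encontramos a(t) = -63·cos(3·t). Derivando la aceleración, obtenemos la sacudida: j(t) = 189·sin(3·t). La derivada de la sacudida da el snap: s(t) = 567·cos(3·t). Tenemos el snap s(t) = 567·cos(3·t). Sustituyendo t = pi/6: s(pi/6) = 0.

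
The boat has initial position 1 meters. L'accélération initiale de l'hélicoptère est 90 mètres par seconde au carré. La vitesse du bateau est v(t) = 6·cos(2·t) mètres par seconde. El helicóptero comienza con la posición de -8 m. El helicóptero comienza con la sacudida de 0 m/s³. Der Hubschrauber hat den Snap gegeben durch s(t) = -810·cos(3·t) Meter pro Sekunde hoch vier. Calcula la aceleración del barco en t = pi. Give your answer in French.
En partant de la vitesse v(t) = 6·cos(2·t), nous prenons 1 dérivée. La dérivée de la vitesse donne l'accélération: a(t) = -12·sin(2·t). En utilisant a(t) = -12·sin(2·t) et en substituant t = pi, nous trouvons a = 0.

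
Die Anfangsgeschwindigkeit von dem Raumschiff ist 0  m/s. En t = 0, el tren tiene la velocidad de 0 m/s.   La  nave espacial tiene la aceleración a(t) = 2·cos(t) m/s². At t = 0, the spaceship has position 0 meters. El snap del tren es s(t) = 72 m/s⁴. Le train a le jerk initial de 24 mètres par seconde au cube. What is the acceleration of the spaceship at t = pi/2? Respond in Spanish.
De la ecuación de la aceleración a(t) = 2·cos(t), sustituimos t = pi/2 para obtener a = 0.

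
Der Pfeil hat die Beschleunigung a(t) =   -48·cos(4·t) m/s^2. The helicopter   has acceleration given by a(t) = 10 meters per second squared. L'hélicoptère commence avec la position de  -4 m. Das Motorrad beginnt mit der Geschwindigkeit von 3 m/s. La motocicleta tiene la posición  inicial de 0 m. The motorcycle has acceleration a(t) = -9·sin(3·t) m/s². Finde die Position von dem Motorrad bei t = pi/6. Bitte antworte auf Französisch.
Pour résoudre ceci, nous devons prendre 2 intégrales de notre équation de l'accélération a(t) = -9·sin(3·t). La primitive de l'accélération, avec v(0) = 3, donne la vitesse: v(t) = 3·cos(3·t). L'intégrale de la vitesse est la position. En utilisant x(0) = 0, nous obtenons x(t) = sin(3·t). Nous avons la position x(t) = sin(3·t). En substituant t = pi/6: x(pi/6) = 1.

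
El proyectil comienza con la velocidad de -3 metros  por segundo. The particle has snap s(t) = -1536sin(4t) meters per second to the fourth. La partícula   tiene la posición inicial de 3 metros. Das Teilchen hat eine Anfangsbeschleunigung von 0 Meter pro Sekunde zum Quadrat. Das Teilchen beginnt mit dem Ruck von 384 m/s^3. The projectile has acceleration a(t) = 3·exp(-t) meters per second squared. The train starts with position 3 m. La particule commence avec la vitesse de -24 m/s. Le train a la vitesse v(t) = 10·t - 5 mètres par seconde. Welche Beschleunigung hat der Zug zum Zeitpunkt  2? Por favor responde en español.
Para resolver esto, necesitamos tomar 1 derivada de nuestra ecuación de la velocidad v(t) = 10·t - 5. Derivando la velocidad, obtenemos la aceleración: a(t) = 10. Usando a(t) = 10 y sustituyendo t = 2, encontramos a = 10.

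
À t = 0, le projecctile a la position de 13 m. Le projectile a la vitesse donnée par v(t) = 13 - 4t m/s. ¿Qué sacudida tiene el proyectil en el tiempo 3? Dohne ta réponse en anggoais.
To solve this, we need to take 2 derivatives of our velocity equation v(t) = 13 - 4·t. The derivative of velocity gives acceleration: a(t) = -4. Differentiating acceleration, we get jerk: j(t) = 0. From the given jerk equation j(t) = 0, we substitute t = 3 to get j = 0.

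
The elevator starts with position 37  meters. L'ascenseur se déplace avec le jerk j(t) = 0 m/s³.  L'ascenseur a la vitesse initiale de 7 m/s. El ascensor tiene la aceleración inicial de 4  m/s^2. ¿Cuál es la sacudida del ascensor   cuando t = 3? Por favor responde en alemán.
Wir haben den Ruck j(t) = 0. Durch Einsetzen von t = 3: j(3) = 0.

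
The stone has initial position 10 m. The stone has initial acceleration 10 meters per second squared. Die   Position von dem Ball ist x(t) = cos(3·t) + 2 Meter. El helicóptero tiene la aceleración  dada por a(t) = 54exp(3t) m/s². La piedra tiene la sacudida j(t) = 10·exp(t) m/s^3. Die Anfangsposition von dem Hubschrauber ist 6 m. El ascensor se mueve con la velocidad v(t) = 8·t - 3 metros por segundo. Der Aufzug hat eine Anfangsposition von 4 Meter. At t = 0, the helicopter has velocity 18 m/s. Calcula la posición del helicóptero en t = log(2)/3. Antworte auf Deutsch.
Ausgehend von der Beschleunigung a(t) = 54·exp(3·t), nehmen wir 2 Stammfunktionen. Das Integral von der Beschleunigung ist die Geschwindigkeit. Mit v(0) = 18 erhalten wir v(t) = 18·exp(3·t). Die Stammfunktion von der Geschwindigkeit ist die Position. Mit x(0) = 6 erhalten wir x(t) = 6·exp(3·t). Mit x(t) = 6·exp(3·t) und Einsetzen von t = log(2)/3, finden wir x = 12.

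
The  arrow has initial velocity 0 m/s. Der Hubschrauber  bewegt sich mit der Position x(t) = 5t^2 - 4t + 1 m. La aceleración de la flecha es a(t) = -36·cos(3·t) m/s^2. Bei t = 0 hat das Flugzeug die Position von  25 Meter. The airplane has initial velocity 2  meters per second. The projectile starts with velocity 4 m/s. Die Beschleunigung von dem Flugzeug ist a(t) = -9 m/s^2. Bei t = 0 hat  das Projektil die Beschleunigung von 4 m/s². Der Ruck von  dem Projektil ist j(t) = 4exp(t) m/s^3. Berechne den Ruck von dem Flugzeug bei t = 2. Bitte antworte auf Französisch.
Pour résoudre ceci, nous devons prendre 1 dérivée de notre équation de l'accélération a(t) = -9. En dérivant l'accélération, nous obtenons le jerk: j(t) = 0. En utilisant j(t) = 0 et en substituant t = 2, nous trouvons j = 0.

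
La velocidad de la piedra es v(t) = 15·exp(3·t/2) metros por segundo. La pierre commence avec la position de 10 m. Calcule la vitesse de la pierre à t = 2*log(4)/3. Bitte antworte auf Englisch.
Using v(t) = 15·exp(3·t/2) and substituting t = 2*log(4)/3, we find v = 60.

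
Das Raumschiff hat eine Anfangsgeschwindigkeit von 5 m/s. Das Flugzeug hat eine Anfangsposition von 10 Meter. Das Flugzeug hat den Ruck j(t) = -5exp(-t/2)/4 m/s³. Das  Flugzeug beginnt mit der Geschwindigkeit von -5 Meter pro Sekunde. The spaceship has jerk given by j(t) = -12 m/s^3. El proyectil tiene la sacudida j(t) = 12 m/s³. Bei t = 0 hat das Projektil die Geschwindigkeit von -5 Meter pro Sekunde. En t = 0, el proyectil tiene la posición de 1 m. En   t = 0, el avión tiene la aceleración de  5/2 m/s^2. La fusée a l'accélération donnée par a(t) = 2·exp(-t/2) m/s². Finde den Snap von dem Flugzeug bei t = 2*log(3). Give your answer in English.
We must differentiate our jerk equation j(t) = -5·exp(-t/2)/4 1 time. Differentiating jerk, we get snap: s(t) = 5·exp(-t/2)/8. From the given snap equation s(t) = 5·exp(-t/2)/8, we substitute t = 2*log(3) to get s = 5/24.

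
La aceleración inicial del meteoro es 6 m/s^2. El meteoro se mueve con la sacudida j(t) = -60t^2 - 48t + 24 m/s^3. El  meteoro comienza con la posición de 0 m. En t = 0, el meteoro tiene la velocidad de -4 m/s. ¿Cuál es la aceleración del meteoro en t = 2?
Debemos encontrar la integral de nuestra ecuación de la sacudida j(t) = -60·t^2 - 48·t + 24 1 vez. La antiderivada de la sacudida, con a(0) = 6, da la aceleración: a(t) = -20·t^3 - 24·t^2 + 24·t + 6. Tenemos la aceleración a(t) = -20·t^3 - 24·t^2 + 24·t + 6. Sustituyendo t = 2: a(2) = -202.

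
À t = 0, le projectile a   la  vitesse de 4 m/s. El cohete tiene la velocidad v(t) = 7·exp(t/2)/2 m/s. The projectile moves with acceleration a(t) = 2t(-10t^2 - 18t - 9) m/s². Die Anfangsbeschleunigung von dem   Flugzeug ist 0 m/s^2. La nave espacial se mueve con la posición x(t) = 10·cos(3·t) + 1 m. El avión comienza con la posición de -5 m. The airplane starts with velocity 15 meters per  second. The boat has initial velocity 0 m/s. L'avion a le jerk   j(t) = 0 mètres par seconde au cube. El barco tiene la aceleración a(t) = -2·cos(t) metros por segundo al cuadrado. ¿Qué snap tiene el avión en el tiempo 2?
Debemos derivar nuestra ecuación de la sacudida j(t) = 0 1 vez. La derivada de la sacudida da el snap: s(t) = 0. Tenemos el snap s(t) = 0. Sustituyendo t = 2: s(2) = 0.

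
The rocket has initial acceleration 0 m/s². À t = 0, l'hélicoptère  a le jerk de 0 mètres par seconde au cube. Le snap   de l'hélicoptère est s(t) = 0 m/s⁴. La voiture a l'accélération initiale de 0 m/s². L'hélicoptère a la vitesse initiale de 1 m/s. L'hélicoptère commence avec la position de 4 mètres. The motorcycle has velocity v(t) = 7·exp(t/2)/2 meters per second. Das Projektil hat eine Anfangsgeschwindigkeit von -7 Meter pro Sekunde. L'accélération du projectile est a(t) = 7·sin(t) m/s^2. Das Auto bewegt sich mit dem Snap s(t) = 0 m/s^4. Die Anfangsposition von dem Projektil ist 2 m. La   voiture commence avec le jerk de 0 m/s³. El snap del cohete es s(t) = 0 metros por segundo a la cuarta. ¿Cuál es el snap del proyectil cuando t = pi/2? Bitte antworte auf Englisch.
Starting from acceleration a(t) = 7·sin(t), we take 2 derivatives. Differentiating acceleration, we get jerk: j(t) = 7·cos(t). Taking d/dt of j(t), we find s(t) = -7·sin(t). Using s(t) = -7·sin(t) and substituting t = pi/2, we find s = -7.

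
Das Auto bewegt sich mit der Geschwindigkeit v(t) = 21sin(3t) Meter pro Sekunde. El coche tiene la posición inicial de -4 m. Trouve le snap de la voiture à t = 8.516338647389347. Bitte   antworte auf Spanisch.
Para resolver esto, necesitamos tomar 3 derivadas de nuestra ecuación de la velocidad v(t) = 21·sin(3·t). La derivada de la velocidad da la aceleración: a(t) = 63·cos(3·t). Tomando d/dt de a(t), encontramos j(t) = -189·sin(3·t). Tomando d/dt de j(t), encontramos s(t) = -567·cos(3·t). Usando s(t) = -567·cos(3·t) y sustituyendo t = 8.516338647389347, encontramos s = -518.579121671650.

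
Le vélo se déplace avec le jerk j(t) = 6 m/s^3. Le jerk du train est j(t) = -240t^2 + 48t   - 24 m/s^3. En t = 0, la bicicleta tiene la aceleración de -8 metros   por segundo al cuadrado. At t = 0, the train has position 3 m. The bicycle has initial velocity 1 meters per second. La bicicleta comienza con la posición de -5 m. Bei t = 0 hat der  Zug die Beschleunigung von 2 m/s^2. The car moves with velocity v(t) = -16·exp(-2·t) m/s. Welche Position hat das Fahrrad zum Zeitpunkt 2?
Um dies zu lösen, müssen wir 3 Integrale unserer Gleichung für den Ruck j(t) = 6 finden. Mit ∫j(t)dt und Anwendung von a(0) = -8, finden wir a(t) = 6·t - 8. Das Integral von der Beschleunigung ist die Geschwindigkeit. Mit v(0) = 1 erhalten wir v(t) = 3·t^2 - 8·t + 1. Die Stammfunktion von der Geschwindigkeit ist die Position. Mit x(0) = -5 erhalten wir x(t) = t^3 - 4·t^2 + t - 5. Wir haben die Position x(t) = t^3 - 4·t^2 + t - 5. Durch Einsetzen von t = 2: x(2) = -11.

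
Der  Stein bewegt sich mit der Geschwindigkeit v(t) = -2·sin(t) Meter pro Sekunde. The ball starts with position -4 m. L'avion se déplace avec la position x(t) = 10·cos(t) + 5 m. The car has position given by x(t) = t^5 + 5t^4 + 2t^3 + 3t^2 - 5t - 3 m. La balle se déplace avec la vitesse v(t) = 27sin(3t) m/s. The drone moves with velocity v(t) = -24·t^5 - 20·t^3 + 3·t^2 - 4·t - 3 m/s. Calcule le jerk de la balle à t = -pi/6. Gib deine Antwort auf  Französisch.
Nous devons dériver notre équation de la vitesse v(t) = 27·sin(3·t) 2 fois. En dérivant la vitesse, nous obtenons l'accélération: a(t) = 81·cos(3·t). La dérivée de l'accélération donne le jerk: j(t) = -243·sin(3·t). Nous avons le jerk j(t) = -243·sin(3·t). En substituant t = -pi/6: j(-pi/6) = 243.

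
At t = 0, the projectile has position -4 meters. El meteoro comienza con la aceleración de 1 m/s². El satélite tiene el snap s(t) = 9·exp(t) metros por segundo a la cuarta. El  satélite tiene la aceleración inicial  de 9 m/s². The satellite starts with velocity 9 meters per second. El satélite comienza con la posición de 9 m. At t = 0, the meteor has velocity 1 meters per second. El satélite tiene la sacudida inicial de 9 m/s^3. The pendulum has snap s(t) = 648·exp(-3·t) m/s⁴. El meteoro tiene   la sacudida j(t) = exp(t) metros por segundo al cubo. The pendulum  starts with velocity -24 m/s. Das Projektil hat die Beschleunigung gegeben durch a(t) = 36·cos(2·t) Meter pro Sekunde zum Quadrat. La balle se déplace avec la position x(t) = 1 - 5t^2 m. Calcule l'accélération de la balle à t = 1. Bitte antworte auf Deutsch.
Ausgehend von der Position x(t) = 1 - 5·t^2, nehmen wir 2 Ableitungen. Durch Ableiten von der Position erhalten wir die Geschwindigkeit: v(t) = -10·t. Die Ableitung von der Geschwindigkeit ergibt die Beschleunigung: a(t) = -10. Mit a(t) = -10 und Einsetzen von t = 1, finden wir a = -10.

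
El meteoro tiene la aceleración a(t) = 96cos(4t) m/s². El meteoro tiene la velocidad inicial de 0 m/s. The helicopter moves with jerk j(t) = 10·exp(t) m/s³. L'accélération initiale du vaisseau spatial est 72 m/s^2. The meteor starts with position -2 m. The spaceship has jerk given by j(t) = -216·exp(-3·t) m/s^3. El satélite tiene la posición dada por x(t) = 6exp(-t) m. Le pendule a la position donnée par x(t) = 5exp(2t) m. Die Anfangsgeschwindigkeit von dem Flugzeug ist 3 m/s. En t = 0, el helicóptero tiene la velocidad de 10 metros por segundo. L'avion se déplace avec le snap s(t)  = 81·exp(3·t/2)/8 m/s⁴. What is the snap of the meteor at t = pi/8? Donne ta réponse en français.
Nous devons dériver notre équation de l'accélération a(t) = 96·cos(4·t) 2 fois. La dérivée de l'accélération donne le jerk: j(t) = -384·sin(4·t). En dérivant le jerk, nous obtenons le snap: s(t) = -1536·cos(4·t). En utilisant s(t) = -1536·cos(4·t) et en substituant t = pi/8, nous trouvons s = 0.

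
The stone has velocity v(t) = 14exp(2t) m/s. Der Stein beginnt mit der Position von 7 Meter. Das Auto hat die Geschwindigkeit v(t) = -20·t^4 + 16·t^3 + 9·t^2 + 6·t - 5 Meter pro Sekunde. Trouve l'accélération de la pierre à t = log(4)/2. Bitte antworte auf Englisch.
To solve this, we need to take 1 derivative of our velocity equation v(t) = 14·exp(2·t). Differentiating velocity, we get acceleration: a(t) = 28·exp(2·t). Using a(t) = 28·exp(2·t) and substituting t = log(4)/2, we find a = 112.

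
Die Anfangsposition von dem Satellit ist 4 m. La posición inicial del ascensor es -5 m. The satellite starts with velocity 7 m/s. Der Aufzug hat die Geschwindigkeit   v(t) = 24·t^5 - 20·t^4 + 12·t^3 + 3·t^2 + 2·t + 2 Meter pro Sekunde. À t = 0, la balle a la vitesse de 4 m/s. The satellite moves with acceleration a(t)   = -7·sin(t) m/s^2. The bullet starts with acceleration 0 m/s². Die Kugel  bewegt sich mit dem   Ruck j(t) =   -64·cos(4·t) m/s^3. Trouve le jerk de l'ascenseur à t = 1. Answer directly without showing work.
À t = 1, j = 318.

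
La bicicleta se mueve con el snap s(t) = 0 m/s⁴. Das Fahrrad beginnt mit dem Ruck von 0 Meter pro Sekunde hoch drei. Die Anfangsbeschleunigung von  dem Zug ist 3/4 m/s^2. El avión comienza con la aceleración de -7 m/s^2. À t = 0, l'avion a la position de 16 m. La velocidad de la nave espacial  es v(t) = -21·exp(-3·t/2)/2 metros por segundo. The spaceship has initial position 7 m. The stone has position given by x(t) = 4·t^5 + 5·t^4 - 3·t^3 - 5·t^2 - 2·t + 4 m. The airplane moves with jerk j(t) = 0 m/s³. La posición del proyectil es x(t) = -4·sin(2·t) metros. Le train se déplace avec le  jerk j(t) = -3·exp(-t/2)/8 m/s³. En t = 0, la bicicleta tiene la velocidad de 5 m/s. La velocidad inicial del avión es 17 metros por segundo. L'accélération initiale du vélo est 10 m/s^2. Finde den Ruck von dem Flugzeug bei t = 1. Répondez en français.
De l'équation du jerk j(t) = 0, nous substituons t = 1 pour obtenir j = 0.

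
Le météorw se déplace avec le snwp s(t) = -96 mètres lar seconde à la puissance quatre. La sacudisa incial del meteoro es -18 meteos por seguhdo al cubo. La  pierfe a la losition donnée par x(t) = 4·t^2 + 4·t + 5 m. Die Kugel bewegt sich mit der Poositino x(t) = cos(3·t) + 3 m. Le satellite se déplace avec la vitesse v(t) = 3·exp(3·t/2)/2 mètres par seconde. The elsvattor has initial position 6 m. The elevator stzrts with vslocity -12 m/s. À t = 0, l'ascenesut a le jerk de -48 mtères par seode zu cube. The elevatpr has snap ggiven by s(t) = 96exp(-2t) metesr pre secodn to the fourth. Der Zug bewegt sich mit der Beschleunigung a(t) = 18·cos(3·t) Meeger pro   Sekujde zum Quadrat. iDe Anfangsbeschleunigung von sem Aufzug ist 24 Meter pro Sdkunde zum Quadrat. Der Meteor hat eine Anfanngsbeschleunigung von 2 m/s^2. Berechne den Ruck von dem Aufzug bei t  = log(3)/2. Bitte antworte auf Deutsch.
Ausgehend von dem Snap s(t) = 96·exp(-2·t), nehmen wir 1 Stammfunktion. Die Stammfunktion von dem Snap, mit j(0) = -48, ergibt den Ruck: j(t) = -48·exp(-2·t). Wir haben den Ruck j(t) = -48·exp(-2·t). Durch Einsetzen von t = log(3)/2: j(log(3)/2) = -16.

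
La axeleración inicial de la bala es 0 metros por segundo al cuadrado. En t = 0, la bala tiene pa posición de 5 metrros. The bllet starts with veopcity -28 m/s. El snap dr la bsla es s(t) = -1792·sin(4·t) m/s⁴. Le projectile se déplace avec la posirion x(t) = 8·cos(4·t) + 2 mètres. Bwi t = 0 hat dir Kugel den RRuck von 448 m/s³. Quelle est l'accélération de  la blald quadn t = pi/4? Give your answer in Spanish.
Partiendo del snap s(t) = -1792·sin(4·t), tomamos 2 antiderivadas. La integral del snap es la sacudida. Usando j(0) = 448, obtenemos j(t) = 448·cos(4·t). La integral de la sacudida, con a(0) = 0, da la aceleración: a(t) = 112·sin(4·t). Tenemos la aceleración a(t) = 112·sin(4·t). Sustituyendo t = pi/4: a(pi/4) = 0.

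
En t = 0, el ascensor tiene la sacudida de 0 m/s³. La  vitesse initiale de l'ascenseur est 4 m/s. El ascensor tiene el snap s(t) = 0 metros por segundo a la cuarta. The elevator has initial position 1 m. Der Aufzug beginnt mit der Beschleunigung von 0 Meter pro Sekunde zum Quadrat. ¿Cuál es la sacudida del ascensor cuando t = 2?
Necesitamos integrar nuestra ecuación del snap s(t) = 0 1 vez. Integrando el snap y usando la condición inicial j(0) = 0, obtenemos j(t) = 0. De la ecuación de la sacudida j(t) = 0, sustituimos t = 2 para obtener j = 0.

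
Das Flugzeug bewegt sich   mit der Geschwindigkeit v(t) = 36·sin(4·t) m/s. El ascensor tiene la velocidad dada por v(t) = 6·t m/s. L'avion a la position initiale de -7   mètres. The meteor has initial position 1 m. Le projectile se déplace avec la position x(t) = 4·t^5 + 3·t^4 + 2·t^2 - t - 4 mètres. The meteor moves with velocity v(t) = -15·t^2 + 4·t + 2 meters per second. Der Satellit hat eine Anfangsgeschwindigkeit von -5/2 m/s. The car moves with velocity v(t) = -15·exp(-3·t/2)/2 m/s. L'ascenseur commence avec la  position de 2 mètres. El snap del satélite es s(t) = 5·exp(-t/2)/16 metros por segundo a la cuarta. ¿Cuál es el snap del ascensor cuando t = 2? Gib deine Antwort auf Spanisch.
Partiendo de la velocidad v(t) = 6·t, tomamos 3 derivadas. Derivando la velocidad, obtenemos la aceleración: a(t) = 6. Tomando d/dt de a(t), encontramos j(t) = 0. Tomando d/dt de j(t), encontramos s(t) = 0. Tenemos el snap s(t) = 0. Sustituyendo t = 2: s(2) = 0.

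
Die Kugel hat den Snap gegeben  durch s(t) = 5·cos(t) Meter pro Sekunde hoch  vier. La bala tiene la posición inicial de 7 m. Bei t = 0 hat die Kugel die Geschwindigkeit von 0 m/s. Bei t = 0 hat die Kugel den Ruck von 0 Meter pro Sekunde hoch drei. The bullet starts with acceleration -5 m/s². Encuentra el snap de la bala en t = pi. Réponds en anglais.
We have snap s(t) = 5·cos(t). Substituting t = pi: s(pi) = -5.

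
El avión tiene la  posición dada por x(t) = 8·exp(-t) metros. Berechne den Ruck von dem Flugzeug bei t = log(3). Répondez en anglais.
Starting from position x(t) = 8·exp(-t), we take 3 derivatives. Taking d/dt of x(t), we find v(t) = -8·exp(-t). The derivative of velocity gives acceleration: a(t) = 8·exp(-t). Differentiating acceleration, we get jerk: j(t) = -8·exp(-t). We have jerk j(t) = -8·exp(-t). Substituting t = log(3): j(log(3)) = -8/3.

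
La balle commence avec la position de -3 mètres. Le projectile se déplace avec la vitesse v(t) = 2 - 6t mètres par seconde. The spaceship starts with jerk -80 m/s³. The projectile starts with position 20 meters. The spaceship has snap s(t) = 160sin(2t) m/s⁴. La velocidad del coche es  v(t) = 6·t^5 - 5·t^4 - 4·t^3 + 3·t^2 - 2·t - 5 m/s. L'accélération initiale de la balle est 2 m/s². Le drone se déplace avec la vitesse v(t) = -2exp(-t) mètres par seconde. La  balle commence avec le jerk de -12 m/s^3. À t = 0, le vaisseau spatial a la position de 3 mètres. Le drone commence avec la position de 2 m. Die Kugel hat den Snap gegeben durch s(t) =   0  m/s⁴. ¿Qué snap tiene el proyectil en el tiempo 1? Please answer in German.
Ausgehend von der Geschwindigkeit v(t) = 2 - 6·t, nehmen wir 3 Ableitungen. Mit d/dt von v(t) finden wir a(t) = -6. Die Ableitung von der Beschleunigung ergibt den Ruck: j(t) = 0. Die Ableitung von dem Ruck ergibt den Snap: s(t) = 0. Mit s(t) = 0 und Einsetzen von t = 1, finden wir s = 0.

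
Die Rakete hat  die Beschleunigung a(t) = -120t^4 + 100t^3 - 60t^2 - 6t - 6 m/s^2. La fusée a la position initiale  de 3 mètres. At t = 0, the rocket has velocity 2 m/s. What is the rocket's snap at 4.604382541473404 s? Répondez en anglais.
To solve this, we need to take 2 derivatives of our acceleration equation a(t) = -120·t^4 + 100·t^3 - 60·t^2 - 6·t - 6. The derivative of acceleration gives jerk: j(t) = -480·t^3 + 300·t^2 - 120·t - 6. Taking d/dt of j(t), we find s(t) = -1440·t^2 + 600·t - 120. We have snap s(t) = -1440·t^2 + 600·t - 120. Substituting t = 4.604382541473404: s(4.604382541473404) = -27885.8580421601.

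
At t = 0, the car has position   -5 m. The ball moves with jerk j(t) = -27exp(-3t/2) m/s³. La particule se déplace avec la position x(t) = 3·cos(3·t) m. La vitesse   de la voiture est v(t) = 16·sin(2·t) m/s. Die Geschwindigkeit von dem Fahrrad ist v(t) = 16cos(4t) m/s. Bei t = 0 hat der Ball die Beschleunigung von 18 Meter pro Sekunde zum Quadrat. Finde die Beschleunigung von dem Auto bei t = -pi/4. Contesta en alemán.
Ausgehend von der Geschwindigkeit v(t) = 16·sin(2·t), nehmen wir 1 Ableitung. Durch Ableiten von der Geschwindigkeit erhalten wir die Beschleunigung: a(t) = 32·cos(2·t). Mit a(t) = 32·cos(2·t) und Einsetzen von t = -pi/4, finden wir a = 0.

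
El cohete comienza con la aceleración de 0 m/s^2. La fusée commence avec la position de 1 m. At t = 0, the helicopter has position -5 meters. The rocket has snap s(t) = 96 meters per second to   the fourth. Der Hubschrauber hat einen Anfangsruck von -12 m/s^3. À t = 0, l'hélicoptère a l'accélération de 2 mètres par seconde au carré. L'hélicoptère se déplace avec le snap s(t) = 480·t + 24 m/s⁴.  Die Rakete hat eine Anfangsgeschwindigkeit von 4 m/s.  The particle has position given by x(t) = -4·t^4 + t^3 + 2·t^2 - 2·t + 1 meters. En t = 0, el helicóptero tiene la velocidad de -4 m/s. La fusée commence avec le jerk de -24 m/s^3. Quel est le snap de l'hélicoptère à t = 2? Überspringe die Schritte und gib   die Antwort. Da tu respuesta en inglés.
s(2) = 984.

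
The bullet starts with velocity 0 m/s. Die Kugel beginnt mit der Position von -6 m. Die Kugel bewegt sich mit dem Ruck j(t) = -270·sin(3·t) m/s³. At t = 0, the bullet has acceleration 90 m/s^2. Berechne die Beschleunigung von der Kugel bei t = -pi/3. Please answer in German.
Wir müssen das Integral unserer Gleichung für den Ruck j(t) = -270·sin(3·t) 1-mal finden. Durch Integration von dem Ruck und Verwendung der Anfangsbedingung a(0) = 90, erhalten wir a(t) = 90·cos(3·t). Mit a(t) = 90·cos(3·t) und Einsetzen von t = -pi/3, finden wir a = -90.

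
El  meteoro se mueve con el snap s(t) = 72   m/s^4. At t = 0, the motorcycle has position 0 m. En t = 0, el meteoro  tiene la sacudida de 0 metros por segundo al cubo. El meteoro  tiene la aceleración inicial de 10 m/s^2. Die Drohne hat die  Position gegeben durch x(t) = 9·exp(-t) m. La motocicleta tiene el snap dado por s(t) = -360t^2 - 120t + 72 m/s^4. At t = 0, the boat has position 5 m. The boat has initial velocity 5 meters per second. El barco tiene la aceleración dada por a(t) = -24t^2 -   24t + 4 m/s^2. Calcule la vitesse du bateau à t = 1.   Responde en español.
Para resolver esto, necesitamos tomar 1 antiderivada de nuestra ecuación de la aceleración a(t) = -24·t^2 - 24·t + 4. Tomando ∫a(t)dt y aplicando v(0) = 5, encontramos v(t) = -8·t^3 - 12·t^2 + 4·t + 5. Tenemos la velocidad v(t) = -8·t^3 - 12·t^2 + 4·t + 5. Sustituyendo t = 1: v(1) = -11.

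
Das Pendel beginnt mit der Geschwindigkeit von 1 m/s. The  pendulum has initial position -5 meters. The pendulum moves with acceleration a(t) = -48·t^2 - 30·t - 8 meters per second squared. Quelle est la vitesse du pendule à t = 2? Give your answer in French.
En partant de l'accélération a(t) = -48·t^2 - 30·t - 8, nous prenons 1 intégrale. L'intégrale de l'accélération, avec v(0) = 1, donne la vitesse: v(t) = -16·t^3 - 15·t^2 - 8·t + 1. En utilisant v(t) = -16·t^3 - 15·t^2 - 8·t + 1 et en substituant t = 2, nous trouvons v = -203.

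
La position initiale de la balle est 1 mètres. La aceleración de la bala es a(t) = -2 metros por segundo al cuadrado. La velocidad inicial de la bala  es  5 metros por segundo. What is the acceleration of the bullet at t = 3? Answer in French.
En utilisant a(t) = -2 et en substituant t = 3, nous trouvons a = -2.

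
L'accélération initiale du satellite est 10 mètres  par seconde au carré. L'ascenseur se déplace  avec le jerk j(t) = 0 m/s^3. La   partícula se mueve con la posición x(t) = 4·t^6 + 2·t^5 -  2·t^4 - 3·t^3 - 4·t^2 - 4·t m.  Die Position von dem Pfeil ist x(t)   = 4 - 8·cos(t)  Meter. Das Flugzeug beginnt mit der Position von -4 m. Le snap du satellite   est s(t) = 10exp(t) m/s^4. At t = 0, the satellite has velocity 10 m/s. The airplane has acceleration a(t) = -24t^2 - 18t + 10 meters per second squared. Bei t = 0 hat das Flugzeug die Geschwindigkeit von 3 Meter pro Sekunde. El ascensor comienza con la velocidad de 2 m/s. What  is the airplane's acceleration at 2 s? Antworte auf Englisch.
From the given acceleration equation a(t) = -24·t^2 - 18·t + 10, we substitute t = 2 to get a = -122.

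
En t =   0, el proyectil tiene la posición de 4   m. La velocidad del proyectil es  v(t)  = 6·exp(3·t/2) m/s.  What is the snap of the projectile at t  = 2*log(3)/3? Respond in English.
To solve this, we need to take 3 derivatives of our velocity equation v(t) = 6·exp(3·t/2). Taking d/dt of v(t), we find a(t) = 9·exp(3·t/2). Taking d/dt of a(t), we find j(t) = 27·exp(3·t/2)/2. The derivative of jerk gives snap: s(t) = 81·exp(3·t/2)/4. From the given snap equation s(t) = 81·exp(3·t/2)/4, we substitute t = 2*log(3)/3 to get s = 243/4.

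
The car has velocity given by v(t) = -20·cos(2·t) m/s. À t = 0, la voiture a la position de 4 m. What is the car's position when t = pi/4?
To solve this, we need to take 1 antiderivative of our velocity equation v(t) = -20·cos(2·t). The integral of velocity is position. Using x(0) = 4, we get x(t) = 4 - 10·sin(2·t). Using x(t) = 4 - 10·sin(2·t) and substituting t = pi/4, we find x = -6.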